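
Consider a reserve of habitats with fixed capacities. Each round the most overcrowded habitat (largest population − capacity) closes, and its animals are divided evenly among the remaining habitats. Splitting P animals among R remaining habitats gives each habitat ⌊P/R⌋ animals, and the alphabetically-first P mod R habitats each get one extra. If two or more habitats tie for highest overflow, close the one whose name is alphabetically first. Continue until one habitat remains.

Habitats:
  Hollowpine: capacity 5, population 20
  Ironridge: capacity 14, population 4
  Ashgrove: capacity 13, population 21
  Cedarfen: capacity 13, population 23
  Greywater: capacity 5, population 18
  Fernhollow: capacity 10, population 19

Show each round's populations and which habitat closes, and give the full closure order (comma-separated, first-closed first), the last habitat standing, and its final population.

Round 1: Ashgrove=21 Cedarfen=23 Fernhollow=19 Greywater=18 Hollowpine=20 Ironridge=4 → close Hollowpine (overflow 15)
  20÷5 = 4 each, +1 to first 0
Round 2: Ashgrove=25 Cedarfen=27 Fernhollow=23 Greywater=22 Ironridge=8 → close Greywater (overflow 17)
  22÷4 = 5 each, +1 to first 2
Round 3: Ashgrove=31 Cedarfen=33 Fernhollow=28 Ironridge=13 → close Cedarfen (overflow 20)
  33÷3 = 11 each, +1 to first 0
Round 4: Ashgrove=42 Fernhollow=39 Ironridge=24 → close Ashgrove (overflow 29)
  42÷2 = 21 each, +1 to first 0
Round 5: Fernhollow=60 Ironridge=45 → close Fernhollow (overflow 50)
  60÷1 = 60 each, +1 to first 0

Closure order: Hollowpine, Greywater, Cedarfen, Ashgrove, Fernhollow
Last habitat: Ironridge with 105 animals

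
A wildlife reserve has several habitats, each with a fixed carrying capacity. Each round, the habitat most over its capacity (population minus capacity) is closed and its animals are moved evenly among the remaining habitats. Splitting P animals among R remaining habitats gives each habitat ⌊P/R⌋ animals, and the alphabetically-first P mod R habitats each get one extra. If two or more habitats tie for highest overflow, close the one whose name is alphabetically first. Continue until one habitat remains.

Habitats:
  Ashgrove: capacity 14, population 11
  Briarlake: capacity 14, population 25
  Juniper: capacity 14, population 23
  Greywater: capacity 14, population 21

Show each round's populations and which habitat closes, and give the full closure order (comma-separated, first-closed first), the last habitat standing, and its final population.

Closure order: Briarlake, Juniper, Greywater
Last habitat: Ashgrove with 80 animals

Round 1: Ashgrove=11 Briarlake=25 Greywater=21 Juniper=23 → close Briarlake (overflow 11)
  25÷3 = 8 each, +1 to first 1
Round 2: Ashgrove=20 Greywater=29 Juniper=31 → close Juniper (overflow 17)
  31÷2 = 15 each, +1 to first 1
Round 3: Ashgrove=36 Greywater=44 → close Greywater (overflow 30)
  44÷1 = 44 each, +1 to first 0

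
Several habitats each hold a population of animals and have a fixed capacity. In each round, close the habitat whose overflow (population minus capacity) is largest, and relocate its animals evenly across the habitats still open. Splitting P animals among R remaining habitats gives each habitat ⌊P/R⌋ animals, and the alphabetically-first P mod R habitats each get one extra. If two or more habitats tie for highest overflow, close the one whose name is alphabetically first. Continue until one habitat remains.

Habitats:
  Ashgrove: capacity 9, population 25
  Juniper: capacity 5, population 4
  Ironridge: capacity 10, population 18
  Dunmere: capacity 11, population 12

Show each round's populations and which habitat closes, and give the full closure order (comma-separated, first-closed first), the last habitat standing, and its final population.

Round 1: Ashgrove=25 Dunmere=12 Ironridge=18 Juniper=4 → close Ashgrove (overflow 16)
  25÷3 = 8 each, +1 to first 1
Round 2: Dunmere=21 Ironridge=26 Juniper=12 → close Ironridge (overflow 16)
  26÷2 = 13 each, +1 to first 0
Round 3: Dunmere=34 Juniper=25 → close Dunmere (overflow 23)
  34÷1 = 34 each, +1 to first 0

Closure order: Ashgrove, Ironridge, Dunmere
Last habitat: Juniper with 59 animals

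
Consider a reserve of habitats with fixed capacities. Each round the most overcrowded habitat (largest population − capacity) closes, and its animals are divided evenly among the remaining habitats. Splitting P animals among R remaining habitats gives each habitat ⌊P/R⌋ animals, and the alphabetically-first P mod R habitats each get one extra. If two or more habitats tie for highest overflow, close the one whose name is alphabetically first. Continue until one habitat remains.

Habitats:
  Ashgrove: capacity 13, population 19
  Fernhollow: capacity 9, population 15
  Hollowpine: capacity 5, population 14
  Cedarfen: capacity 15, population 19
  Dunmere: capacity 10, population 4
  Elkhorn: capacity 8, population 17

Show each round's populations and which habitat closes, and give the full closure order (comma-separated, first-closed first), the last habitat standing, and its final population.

Closure order: Elkhorn, Hollowpine, Ashgrove, Cedarfen, Fernhollow
Last habitat: Dunmere with 88 animals

Round 1: Ashgrove=19 Cedarfen=19 Dunmere=4 Elkhorn=17 Fernhollow=15 Hollowpine=14 → close Elkhorn (overflow 9)
  17÷5 = 3 each, +1 to first 2
Round 2: Ashgrove=23 Cedarfen=23 Dunmere=7 Fernhollow=18 Hollowpine=17 → close Hollowpine (overflow 12)
  17÷4 = 4 each, +1 to first 1
Round 3: Ashgrove=28 Cedarfen=27 Dunmere=11 Fernhollow=22 → close Ashgrove (overflow 15)
  28÷3 = 9 each, +1 to first 1
Round 4: Cedarfen=37 Dunmere=20 Fernhollow=31 → close Cedarfen (overflow 22)
  37÷2 = 18 each, +1 to first 1
Round 5: Dunmere=39 Fernhollow=49 → close Fernhollow (overflow 40)
  49÷1 = 49 each, +1 to first 0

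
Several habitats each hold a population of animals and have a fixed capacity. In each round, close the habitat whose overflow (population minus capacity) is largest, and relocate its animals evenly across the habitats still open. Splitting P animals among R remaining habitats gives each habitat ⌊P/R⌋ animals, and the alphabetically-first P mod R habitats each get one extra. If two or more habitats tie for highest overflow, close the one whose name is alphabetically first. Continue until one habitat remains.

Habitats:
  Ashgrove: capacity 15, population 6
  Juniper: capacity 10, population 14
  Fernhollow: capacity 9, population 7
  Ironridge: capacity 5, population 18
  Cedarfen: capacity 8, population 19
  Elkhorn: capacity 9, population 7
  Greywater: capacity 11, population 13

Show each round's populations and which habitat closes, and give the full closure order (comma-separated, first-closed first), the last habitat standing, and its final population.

Round 1: Ashgrove=6 Cedarfen=19 Elkhorn=7 Fernhollow=7 Greywater=13 Ironridge=18 Juniper=14 → close Ironridge (overflow 13)
  18÷6 = 3 each, +1 to first 0
Round 2: Ashgrove=9 Cedarfen=22 Elkhorn=10 Fernhollow=10 Greywater=16 Juniper=17 → close Cedarfen (overflow 14)
  22÷5 = 4 each, +1 to first 2
Round 3: Ashgrove=14 Elkhorn=15 Fernhollow=14 Greywater=20 Juniper=21 → close Juniper (overflow 11)
  21÷4 = 5 each, +1 to first 1
Round 4: Ashgrove=20 Elkhorn=20 Fernhollow=19 Greywater=25 → close Greywater (overflow 14)
  25÷3 = 8 each, +1 to first 1
Round 5: Ashgrove=29 Elkhorn=28 Fernhollow=27 → close Elkhorn (overflow 19)
  28÷2 = 14 each, +1 to first 0
Round 6: Ashgrove=43 Fernhollow=41 → close Fernhollow (overflow 32)
  41÷1 = 41 each, +1 to first 0

Closure order: Ironridge, Cedarfen, Juniper, Greywater, Elkhorn, Fernhollow
Last habitat: Ashgrove with 84 animals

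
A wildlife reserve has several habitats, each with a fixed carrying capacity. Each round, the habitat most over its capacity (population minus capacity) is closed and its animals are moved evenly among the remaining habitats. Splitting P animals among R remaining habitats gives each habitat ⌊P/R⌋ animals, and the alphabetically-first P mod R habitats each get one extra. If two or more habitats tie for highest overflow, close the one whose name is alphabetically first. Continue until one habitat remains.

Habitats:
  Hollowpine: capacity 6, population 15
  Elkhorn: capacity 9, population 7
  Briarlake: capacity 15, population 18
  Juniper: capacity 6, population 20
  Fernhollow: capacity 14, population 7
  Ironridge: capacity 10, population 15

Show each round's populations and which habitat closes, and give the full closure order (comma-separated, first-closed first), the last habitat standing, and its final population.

Closure order: Juniper, Hollowpine, Ironridge, Briarlake, Elkhorn
Last habitat: Fernhollow with 82 animals

Round 1: Briarlake=18 Elkhorn=7 Fernhollow=7 Hollowpine=15 Ironridge=15 Juniper=20 → close Juniper (overflow 14)
  20÷5 = 4 each, +1 to first 0
Round 2: Briarlake=22 Elkhorn=11 Fernhollow=11 Hollowpine=19 Ironridge=19 → close Hollowpine (overflow 13)
  19÷4 = 4 each, +1 to first 3
Round 3: Briarlake=27 Elkhorn=16 Fernhollow=16 Ironridge=23 → close Ironridge (overflow 13)
  23÷3 = 7 each, +1 to first 2
Round 4: Briarlake=35 Elkhorn=24 Fernhollow=23 → close Briarlake (overflow 20)
  35÷2 = 17 each, +1 to first 1
Round 5: Elkhorn=42 Fernhollow=40 → close Elkhorn (overflow 33)
  42÷1 = 42 each, +1 to first 0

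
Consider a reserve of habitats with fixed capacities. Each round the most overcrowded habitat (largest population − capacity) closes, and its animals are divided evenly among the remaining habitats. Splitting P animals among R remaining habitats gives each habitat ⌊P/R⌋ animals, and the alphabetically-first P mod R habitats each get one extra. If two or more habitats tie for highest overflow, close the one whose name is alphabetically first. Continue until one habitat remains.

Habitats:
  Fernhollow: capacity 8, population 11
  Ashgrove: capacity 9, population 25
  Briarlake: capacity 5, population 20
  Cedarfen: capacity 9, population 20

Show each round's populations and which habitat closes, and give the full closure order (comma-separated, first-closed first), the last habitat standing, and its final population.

Round 1: Ashgrove=25 Briarlake=20 Cedarfen=20 Fernhollow=11 → close Ashgrove (overflow 16)
  25÷3 = 8 each, +1 to first 1
Round 2: Briarlake=29 Cedarfen=28 Fernhollow=19 → close Briarlake (overflow 24)
  29÷2 = 14 each, +1 to first 1
Round 3: Cedarfen=43 Fernhollow=33 → close Cedarfen (overflow 34)
  43÷1 = 43 each, +1 to first 0

Closure order: Ashgrove, Briarlake, Cedarfen
Last habitat: Fernhollow with 76 animals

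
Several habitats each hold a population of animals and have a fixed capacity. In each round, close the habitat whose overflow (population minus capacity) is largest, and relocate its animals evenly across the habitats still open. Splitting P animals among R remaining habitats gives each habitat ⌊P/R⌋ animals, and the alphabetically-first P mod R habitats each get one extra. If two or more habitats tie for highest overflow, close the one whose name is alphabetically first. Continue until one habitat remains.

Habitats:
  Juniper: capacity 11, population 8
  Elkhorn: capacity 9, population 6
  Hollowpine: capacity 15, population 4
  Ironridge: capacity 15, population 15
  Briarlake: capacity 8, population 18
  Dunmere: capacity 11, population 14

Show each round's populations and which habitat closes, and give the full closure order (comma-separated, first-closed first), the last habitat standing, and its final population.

Closure order: Briarlake, Dunmere, Ironridge, Elkhorn, Juniper
Last habitat: Hollowpine with 65 animals

Round 1: Briarlake=18 Dunmere=14 Elkhorn=6 Hollowpine=4 Ironridge=15 Juniper=8 → close Briarlake (overflow 10)
  18÷5 = 3 each, +1 to first 3
Round 2: Dunmere=18 Elkhorn=10 Hollowpine=8 Ironridge=18 Juniper=11 → close Dunmere (overflow 7)
  18÷4 = 4 each, +1 to first 2
Round 3: Elkhorn=15 Hollowpine=13 Ironridge=22 Juniper=15 → close Ironridge (overflow 7)
  22÷3 = 7 each, +1 to first 1
Round 4: Elkhorn=23 Hollowpine=20 Juniper=22 → close Elkhorn (overflow 14)
  23÷2 = 11 each, +1 to first 1
Round 5: Hollowpine=32 Juniper=33 → close Juniper (overflow 22)
  33÷1 = 33 each, +1 to first 0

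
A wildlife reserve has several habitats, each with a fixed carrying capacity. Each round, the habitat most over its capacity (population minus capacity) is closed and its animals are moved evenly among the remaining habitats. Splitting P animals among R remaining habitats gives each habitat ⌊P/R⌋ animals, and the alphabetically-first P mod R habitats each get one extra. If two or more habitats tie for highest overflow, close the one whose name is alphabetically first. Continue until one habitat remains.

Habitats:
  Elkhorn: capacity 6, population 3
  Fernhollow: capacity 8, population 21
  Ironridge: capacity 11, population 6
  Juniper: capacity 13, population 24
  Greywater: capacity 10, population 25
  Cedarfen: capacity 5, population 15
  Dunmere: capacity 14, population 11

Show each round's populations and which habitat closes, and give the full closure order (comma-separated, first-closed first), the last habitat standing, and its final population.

Round 1: Cedarfen=15 Dunmere=11 Elkhorn=3 Fernhollow=21 Greywater=25 Ironridge=6 Juniper=24 → close Greywater (overflow 15)
  25÷6 = 4 each, +1 to first 1
Round 2: Cedarfen=20 Dunmere=15 Elkhorn=7 Fernhollow=25 Ironridge=10 Juniper=28 → close Fernhollow (overflow 17)
  25÷5 = 5 each, +1 to first 0
Round 3: Cedarfen=25 Dunmere=20 Elkhorn=12 Ironridge=15 Juniper=33 → close Cedarfen (overflow 20)
  25÷4 = 6 each, +1 to first 1
Round 4: Dunmere=27 Elkhorn=18 Ironridge=21 Juniper=39 → close Juniper (overflow 26)
  39÷3 = 13 each, +1 to first 0
Round 5: Dunmere=40 Elkhorn=31 Ironridge=34 → close Dunmere (overflow 26)
  40÷2 = 20 each, +1 to first 0
Round 6: Elkhorn=51 Ironridge=54 → close Elkhorn (overflow 45)
  51÷1 = 51 each, +1 to first 0

Closure order: Greywater, Fernhollow, Cedarfen, Juniper, Dunmere, Elkhorn
Last habitat: Ironridge with 105 animals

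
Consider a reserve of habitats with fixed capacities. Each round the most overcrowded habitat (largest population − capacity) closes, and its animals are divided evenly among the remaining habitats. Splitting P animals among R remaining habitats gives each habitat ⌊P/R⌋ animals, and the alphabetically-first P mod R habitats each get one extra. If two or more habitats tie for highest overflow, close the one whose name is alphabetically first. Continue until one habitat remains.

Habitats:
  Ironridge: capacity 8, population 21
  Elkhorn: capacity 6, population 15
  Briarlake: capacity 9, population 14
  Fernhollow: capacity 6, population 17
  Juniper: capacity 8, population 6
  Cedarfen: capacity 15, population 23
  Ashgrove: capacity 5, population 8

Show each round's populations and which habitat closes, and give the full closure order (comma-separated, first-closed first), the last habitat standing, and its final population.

Round 1: Ashgrove=8 Briarlake=14 Cedarfen=23 Elkhorn=15 Fernhollow=17 Ironridge=21 Juniper=6 → close Ironridge (overflow 13)
  21÷6 = 3 each, +1 to first 3
Round 2: Ashgrove=12 Briarlake=18 Cedarfen=27 Elkhorn=18 Fernhollow=20 Juniper=9 → close Fernhollow (overflow 14)
  20÷5 = 4 each, +1 to first 0
Round 3: Ashgrove=16 Briarlake=22 Cedarfen=31 Elkhorn=22 Juniper=13 → close Cedarfen (overflow 16)
  31÷4 = 7 each, +1 to first 3
Round 4: Ashgrove=24 Briarlake=30 Elkhorn=30 Juniper=20 → close Elkhorn (overflow 24)
  30÷3 = 10 each, +1 to first 0
Round 5: Ashgrove=34 Briarlake=40 Juniper=30 → close Briarlake (overflow 31)
  40÷2 = 20 each, +1 to first 0
Round 6: Ashgrove=54 Juniper=50 → close Ashgrove (overflow 49)
  54÷1 = 54 each, +1 to first 0

Closure order: Ironridge, Fernhollow, Cedarfen, Elkhorn, Briarlake, Ashgrove
Last habitat: Juniper with 104 animals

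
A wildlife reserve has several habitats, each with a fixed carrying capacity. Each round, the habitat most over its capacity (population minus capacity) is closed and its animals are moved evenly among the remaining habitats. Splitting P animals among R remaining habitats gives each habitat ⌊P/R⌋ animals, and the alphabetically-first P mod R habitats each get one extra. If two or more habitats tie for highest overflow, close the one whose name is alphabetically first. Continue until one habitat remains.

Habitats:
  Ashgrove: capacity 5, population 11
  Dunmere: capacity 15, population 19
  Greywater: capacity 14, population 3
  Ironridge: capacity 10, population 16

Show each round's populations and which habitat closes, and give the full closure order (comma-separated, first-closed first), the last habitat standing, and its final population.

Closure order: Ashgrove, Ironridge, Dunmere
Last habitat: Greywater with 49 animals

Round 1: Ashgrove=11 Dunmere=19 Greywater=3 Ironridge=16 → close Ashgrove (overflow 6)
  11÷3 = 3 each, +1 to first 2
Round 2: Dunmere=23 Greywater=7 Ironridge=19 → close Ironridge (overflow 9)
  19÷2 = 9 each, +1 to first 1
Round 3: Dunmere=33 Greywater=16 → close Dunmere (overflow 18)
  33÷1 = 33 each, +1 to first 0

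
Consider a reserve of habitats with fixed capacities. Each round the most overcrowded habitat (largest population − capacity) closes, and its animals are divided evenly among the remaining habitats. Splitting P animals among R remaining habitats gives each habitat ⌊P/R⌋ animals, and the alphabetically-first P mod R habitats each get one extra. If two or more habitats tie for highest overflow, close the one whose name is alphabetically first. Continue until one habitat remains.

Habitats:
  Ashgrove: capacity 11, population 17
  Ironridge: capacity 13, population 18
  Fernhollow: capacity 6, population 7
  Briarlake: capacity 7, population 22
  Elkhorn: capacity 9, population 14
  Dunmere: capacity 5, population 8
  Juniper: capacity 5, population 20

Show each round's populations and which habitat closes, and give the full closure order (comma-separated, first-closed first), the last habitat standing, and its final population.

Round 1: Ashgrove=17 Briarlake=22 Dunmere=8 Elkhorn=14 Fernhollow=7 Ironridge=18 Juniper=20 → close Briarlake (overflow 15)
  22÷6 = 3 each, +1 to first 4
Round 2: Ashgrove=21 Dunmere=12 Elkhorn=18 Fernhollow=11 Ironridge=21 Juniper=23 → close Juniper (overflow 18)
  23÷5 = 4 each, +1 to first 3
Round 3: Ashgrove=26 Dunmere=17 Elkhorn=23 Fernhollow=15 Ironridge=25 → close Ashgrove (overflow 15)
  26÷4 = 6 each, +1 to first 2
Round 4: Dunmere=24 Elkhorn=30 Fernhollow=21 Ironridge=31 → close Elkhorn (overflow 21)
  30÷3 = 10 each, +1 to first 0
Round 5: Dunmere=34 Fernhollow=31 Ironridge=41 → close Dunmere (overflow 29)
  34÷2 = 17 each, +1 to first 0
Round 6: Fernhollow=48 Ironridge=58 → close Ironridge (overflow 45)
  58÷1 = 58 each, +1 to first 0

Closure order: Briarlake, Juniper, Ashgrove, Elkhorn, Dunmere, Ironridge
Last habitat: Fernhollow with 106 animals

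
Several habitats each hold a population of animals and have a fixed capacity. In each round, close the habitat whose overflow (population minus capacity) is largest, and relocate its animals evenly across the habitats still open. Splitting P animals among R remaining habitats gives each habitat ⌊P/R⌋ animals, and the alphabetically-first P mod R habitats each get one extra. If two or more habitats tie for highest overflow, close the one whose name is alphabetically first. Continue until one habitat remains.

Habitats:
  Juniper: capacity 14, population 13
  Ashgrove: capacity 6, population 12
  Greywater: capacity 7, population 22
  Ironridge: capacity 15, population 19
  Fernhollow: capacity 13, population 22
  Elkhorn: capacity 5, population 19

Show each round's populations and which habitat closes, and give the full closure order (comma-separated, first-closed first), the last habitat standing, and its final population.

Round 1: Ashgrove=12 Elkhorn=19 Fernhollow=22 Greywater=22 Ironridge=19 Juniper=13 → close Greywater (overflow 15)
  22÷5 = 4 each, +1 to first 2
Round 2: Ashgrove=17 Elkhorn=24 Fernhollow=26 Ironridge=23 Juniper=17 → close Elkhorn (overflow 19)
  24÷4 = 6 each, +1 to first 0
Round 3: Ashgrove=23 Fernhollow=32 Ironridge=29 Juniper=23 → close Fernhollow (overflow 19)
  32÷3 = 10 each, +1 to first 2
Round 4: Ashgrove=34 Ironridge=40 Juniper=33 → close Ashgrove (overflow 28)
  34÷2 = 17 each, +1 to first 0
Round 5: Ironridge=57 Juniper=50 → close Ironridge (overflow 42)
  57÷1 = 57 each, +1 to first 0

Closure order: Greywater, Elkhorn, Fernhollow, Ashgrove, Ironridge
Last habitat: Juniper with 107 animals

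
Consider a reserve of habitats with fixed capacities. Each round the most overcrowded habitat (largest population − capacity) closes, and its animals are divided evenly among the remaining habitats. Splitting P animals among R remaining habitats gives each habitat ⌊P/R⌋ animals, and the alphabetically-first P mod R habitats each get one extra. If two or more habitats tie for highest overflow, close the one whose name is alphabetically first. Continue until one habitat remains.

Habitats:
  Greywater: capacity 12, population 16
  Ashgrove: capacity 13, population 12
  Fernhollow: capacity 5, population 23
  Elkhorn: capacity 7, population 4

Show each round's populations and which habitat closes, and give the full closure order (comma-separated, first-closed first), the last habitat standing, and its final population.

Round 1: Ashgrove=12 Elkhorn=4 Fernhollow=23 Greywater=16 → close Fernhollow (overflow 18)
  23÷3 = 7 each, +1 to first 2
Round 2: Ashgrove=20 Elkhorn=12 Greywater=23 → close Greywater (overflow 11)
  23÷2 = 11 each, +1 to first 1
Round 3: Ashgrove=32 Elkhorn=23 → close Ashgrove (overflow 19)
  32÷1 = 32 each, +1 to first 0

Closure order: Fernhollow, Greywater, Ashgrove
Last habitat: Elkhorn with 55 animals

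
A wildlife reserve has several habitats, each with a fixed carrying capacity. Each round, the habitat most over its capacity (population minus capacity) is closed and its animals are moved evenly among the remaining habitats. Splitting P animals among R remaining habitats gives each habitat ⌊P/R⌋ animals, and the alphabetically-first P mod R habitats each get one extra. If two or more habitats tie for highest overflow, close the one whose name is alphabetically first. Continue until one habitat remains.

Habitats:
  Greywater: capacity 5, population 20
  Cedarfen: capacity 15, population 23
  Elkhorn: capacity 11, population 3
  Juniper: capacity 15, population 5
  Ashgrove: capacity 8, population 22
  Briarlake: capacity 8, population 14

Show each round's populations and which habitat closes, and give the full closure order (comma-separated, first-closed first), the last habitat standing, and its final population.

Round 1: Ashgrove=22 Briarlake=14 Cedarfen=23 Elkhorn=3 Greywater=20 Juniper=5 → close Greywater (overflow 15)
  20÷5 = 4 each, +1 to first 0
Round 2: Ashgrove=26 Briarlake=18 Cedarfen=27 Elkhorn=7 Juniper=9 → close Ashgrove (overflow 18)
  26÷4 = 6 each, +1 to first 2
Round 3: Briarlake=25 Cedarfen=34 Elkhorn=13 Juniper=15 → close Cedarfen (overflow 19)
  34÷3 = 11 each, +1 to first 1
Round 4: Briarlake=37 Elkhorn=24 Juniper=26 → close Briarlake (overflow 29)
  37÷2 = 18 each, +1 to first 1
Round 5: Elkhorn=43 Juniper=44 → close Elkhorn (overflow 32)
  43÷1 = 43 each, +1 to first 0

Closure order: Greywater, Ashgrove, Cedarfen, Briarlake, Elkhorn
Last habitat: Juniper with 87 animals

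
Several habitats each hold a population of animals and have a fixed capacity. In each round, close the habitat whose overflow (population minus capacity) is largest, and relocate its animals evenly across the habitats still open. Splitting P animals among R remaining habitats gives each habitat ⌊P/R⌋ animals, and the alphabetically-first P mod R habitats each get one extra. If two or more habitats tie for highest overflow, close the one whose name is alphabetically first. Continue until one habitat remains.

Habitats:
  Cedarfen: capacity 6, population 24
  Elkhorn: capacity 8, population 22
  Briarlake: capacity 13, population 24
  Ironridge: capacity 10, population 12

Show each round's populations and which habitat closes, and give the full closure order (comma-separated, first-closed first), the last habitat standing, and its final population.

Round 1: Briarlake=24 Cedarfen=24 Elkhorn=22 Ironridge=12 → close Cedarfen (overflow 18)
  24÷3 = 8 each, +1 to first 0
Round 2: Briarlake=32 Elkhorn=30 Ironridge=20 → close Elkhorn (overflow 22)
  30÷2 = 15 each, +1 to first 0
Round 3: Briarlake=47 Ironridge=35 → close Briarlake (overflow 34)
  47÷1 = 47 each, +1 to first 0

Closure order: Cedarfen, Elkhorn, Briarlake
Last habitat: Ironridge with 82 animals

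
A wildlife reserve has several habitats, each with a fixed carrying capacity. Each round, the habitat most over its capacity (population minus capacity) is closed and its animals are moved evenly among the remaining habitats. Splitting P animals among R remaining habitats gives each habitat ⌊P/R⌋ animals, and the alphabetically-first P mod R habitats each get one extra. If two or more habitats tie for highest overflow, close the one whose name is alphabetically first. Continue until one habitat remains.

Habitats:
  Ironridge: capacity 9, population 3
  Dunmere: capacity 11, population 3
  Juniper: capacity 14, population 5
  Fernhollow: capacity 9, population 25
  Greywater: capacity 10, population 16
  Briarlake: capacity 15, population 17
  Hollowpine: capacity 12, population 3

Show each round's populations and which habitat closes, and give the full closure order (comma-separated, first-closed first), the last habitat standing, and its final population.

Closure order: Fernhollow, Greywater, Briarlake, Ironridge, Dunmere, Hollowpine
Last habitat: Juniper with 72 animals

Round 1: Briarlake=17 Dunmere=3 Fernhollow=25 Greywater=16 Hollowpine=3 Ironridge=3 Juniper=5 → close Fernhollow (overflow 16)
  25÷6 = 4 each, +1 to first 1
Round 2: Briarlake=22 Dunmere=7 Greywater=20 Hollowpine=7 Ironridge=7 Juniper=9 → close Greywater (overflow 10)
  20÷5 = 4 each, +1 to first 0
Round 3: Briarlake=26 Dunmere=11 Hollowpine=11 Ironridge=11 Juniper=13 → close Briarlake (overflow 11)
  26÷4 = 6 each, +1 to first 2
Round 4: Dunmere=18 Hollowpine=18 Ironridge=17 Juniper=19 → close Ironridge (overflow 8)
  17÷3 = 5 each, +1 to first 2
Round 5: Dunmere=24 Hollowpine=24 Juniper=24 → close Dunmere (overflow 13)
  24÷2 = 12 each, +1 to first 0
Round 6: Hollowpine=36 Juniper=36 → close Hollowpine (overflow 24)
  36÷1 = 36 each, +1 to first 0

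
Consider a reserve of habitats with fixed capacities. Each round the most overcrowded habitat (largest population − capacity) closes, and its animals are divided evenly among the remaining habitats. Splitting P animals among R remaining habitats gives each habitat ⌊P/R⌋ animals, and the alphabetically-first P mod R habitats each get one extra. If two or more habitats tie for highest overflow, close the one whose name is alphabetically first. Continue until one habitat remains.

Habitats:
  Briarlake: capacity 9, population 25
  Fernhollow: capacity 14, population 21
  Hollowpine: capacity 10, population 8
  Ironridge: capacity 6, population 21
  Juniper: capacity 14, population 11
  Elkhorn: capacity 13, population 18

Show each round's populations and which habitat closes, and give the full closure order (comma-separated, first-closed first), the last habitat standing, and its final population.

Round 1: Briarlake=25 Elkhorn=18 Fernhollow=21 Hollowpine=8 Ironridge=21 Juniper=11 → close Briarlake (overflow 16)
  25÷5 = 5 each, +1 to first 0
Round 2: Elkhorn=23 Fernhollow=26 Hollowpine=13 Ironridge=26 Juniper=16 → close Ironridge (overflow 20)
  26÷4 = 6 each, +1 to first 2
Round 3: Elkhorn=30 Fernhollow=33 Hollowpine=19 Juniper=22 → close Fernhollow (overflow 19)
  33÷3 = 11 each, +1 to first 0
Round 4: Elkhorn=41 Hollowpine=30 Juniper=33 → close Elkhorn (overflow 28)
  41÷2 = 20 each, +1 to first 1
Round 5: Hollowpine=51 Juniper=53 → close Hollowpine (overflow 41)
  51÷1 = 51 each, +1 to first 0

Closure order: Briarlake, Ironridge, Fernhollow, Elkhorn, Hollowpine
Last habitat: Juniper with 104 animals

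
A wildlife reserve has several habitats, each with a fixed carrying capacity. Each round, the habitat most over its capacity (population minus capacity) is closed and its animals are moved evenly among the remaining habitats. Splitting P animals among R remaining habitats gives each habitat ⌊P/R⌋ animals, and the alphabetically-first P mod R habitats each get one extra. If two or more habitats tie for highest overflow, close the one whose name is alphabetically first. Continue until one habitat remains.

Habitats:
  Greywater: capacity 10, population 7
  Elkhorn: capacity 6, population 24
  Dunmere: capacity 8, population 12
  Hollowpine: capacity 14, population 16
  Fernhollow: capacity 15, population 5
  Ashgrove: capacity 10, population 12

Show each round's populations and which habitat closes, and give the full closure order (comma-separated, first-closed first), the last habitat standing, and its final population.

Round 1: Ashgrove=12 Dunmere=12 Elkhorn=24 Fernhollow=5 Greywater=7 Hollowpine=16 → close Elkhorn (overflow 18)
  24÷5 = 4 each, +1 to first 4
Round 2: Ashgrove=17 Dunmere=17 Fernhollow=10 Greywater=12 Hollowpine=20 → close Dunmere (overflow 9)
  17÷4 = 4 each, +1 to first 1
Round 3: Ashgrove=22 Fernhollow=14 Greywater=16 Hollowpine=24 → close Ashgrove (overflow 12)
  22÷3 = 7 each, +1 to first 1
Round 4: Fernhollow=22 Greywater=23 Hollowpine=31 → close Hollowpine (overflow 17)
  31÷2 = 15 each, +1 to first 1
Round 5: Fernhollow=38 Greywater=38 → close Greywater (overflow 28)
  38÷1 = 38 each, +1 to first 0

Closure order: Elkhorn, Dunmere, Ashgrove, Hollowpine, Greywater
Last habitat: Fernhollow with 76 animals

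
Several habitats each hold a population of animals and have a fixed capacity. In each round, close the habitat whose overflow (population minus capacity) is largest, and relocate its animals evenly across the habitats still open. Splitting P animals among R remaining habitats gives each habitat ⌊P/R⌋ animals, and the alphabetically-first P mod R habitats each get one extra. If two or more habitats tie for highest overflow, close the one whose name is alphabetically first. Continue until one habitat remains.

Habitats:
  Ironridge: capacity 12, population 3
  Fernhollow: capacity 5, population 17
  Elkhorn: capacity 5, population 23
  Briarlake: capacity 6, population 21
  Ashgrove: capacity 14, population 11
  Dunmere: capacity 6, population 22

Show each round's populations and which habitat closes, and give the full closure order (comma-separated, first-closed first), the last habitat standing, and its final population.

Round 1: Ashgrove=11 Briarlake=21 Dunmere=22 Elkhorn=23 Fernhollow=17 Ironridge=3 → close Elkhorn (overflow 18)
  23÷5 = 4 each, +1 to first 3
Round 2: Ashgrove=16 Briarlake=26 Dunmere=27 Fernhollow=21 Ironridge=7 → close Dunmere (overflow 21)
  27÷4 = 6 each, +1 to first 3
Round 3: Ashgrove=23 Briarlake=33 Fernhollow=28 Ironridge=13 → close Briarlake (overflow 27)
  33÷3 = 11 each, +1 to first 0
Round 4: Ashgrove=34 Fernhollow=39 Ironridge=24 → close Fernhollow (overflow 34)
  39÷2 = 19 each, +1 to first 1
Round 5: Ashgrove=54 Ironridge=43 → close Ashgrove (overflow 40)
  54÷1 = 54 each, +1 to first 0

Closure order: Elkhorn, Dunmere, Briarlake, Fernhollow, Ashgrove
Last habitat: Ironridge with 97 animals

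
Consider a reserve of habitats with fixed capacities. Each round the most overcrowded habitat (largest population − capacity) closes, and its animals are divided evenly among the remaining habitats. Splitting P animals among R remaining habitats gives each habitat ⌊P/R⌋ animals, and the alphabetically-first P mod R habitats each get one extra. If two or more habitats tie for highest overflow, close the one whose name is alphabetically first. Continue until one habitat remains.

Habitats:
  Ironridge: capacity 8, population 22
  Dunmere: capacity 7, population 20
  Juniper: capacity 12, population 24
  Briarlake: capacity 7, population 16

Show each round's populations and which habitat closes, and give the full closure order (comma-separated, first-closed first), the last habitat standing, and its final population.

Closure order: Ironridge, Dunmere, Juniper
Last habitat: Briarlake with 82 animals

Round 1: Briarlake=16 Dunmere=20 Ironridge=22 Juniper=24 → close Ironridge (overflow 14)
  22÷3 = 7 each, +1 to first 1
Round 2: Briarlake=24 Dunmere=27 Juniper=31 → close Dunmere (overflow 20)
  27÷2 = 13 each, +1 to first 1
Round 3: Briarlake=38 Juniper=44 → close Juniper (overflow 32)
  44÷1 = 44 each, +1 to first 0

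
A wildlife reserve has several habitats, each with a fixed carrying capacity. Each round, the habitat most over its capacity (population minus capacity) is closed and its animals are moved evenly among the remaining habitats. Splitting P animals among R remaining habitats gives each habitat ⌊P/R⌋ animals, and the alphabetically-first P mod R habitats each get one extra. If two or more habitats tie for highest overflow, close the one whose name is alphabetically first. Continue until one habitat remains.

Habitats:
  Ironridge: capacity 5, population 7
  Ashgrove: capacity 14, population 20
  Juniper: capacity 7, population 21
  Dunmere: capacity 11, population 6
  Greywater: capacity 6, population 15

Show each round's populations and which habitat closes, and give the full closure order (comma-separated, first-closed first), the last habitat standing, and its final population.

Closure order: Juniper, Greywater, Ashgrove, Ironridge
Last habitat: Dunmere with 69 animals

Round 1: Ashgrove=20 Dunmere=6 Greywater=15 Ironridge=7 Juniper=21 → close Juniper (overflow 14)
  21÷4 = 5 each, +1 to first 1
Round 2: Ashgrove=26 Dunmere=11 Greywater=20 Ironridge=12 → close Greywater (overflow 14)
  20÷3 = 6 each, +1 to first 2
Round 3: Ashgrove=33 Dunmere=18 Ironridge=18 → close Ashgrove (overflow 19)
  33÷2 = 16 each, +1 to first 1
Round 4: Dunmere=35 Ironridge=34 → close Ironridge (overflow 29)
  34÷1 = 34 each, +1 to first 0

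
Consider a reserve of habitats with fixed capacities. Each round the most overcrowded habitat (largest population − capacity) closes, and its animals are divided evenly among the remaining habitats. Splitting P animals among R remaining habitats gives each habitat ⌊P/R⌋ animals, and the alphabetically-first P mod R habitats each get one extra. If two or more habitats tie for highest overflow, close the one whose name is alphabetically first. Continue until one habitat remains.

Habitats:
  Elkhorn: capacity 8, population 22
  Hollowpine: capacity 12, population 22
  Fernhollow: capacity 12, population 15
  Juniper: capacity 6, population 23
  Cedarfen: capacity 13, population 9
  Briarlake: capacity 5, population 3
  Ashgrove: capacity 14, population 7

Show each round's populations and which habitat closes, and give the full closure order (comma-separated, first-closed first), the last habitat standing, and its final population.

Closure order: Juniper, Elkhorn, Hollowpine, Fernhollow, Briarlake, Ashgrove
Last habitat: Cedarfen with 101 animals

Round 1: Ashgrove=7 Briarlake=3 Cedarfen=9 Elkhorn=22 Fernhollow=15 Hollowpine=22 Juniper=23 → close Juniper (overflow 17)
  23÷6 = 3 each, +1 to first 5
Round 2: Ashgrove=11 Briarlake=7 Cedarfen=13 Elkhorn=26 Fernhollow=19 Hollowpine=25 → close Elkhorn (overflow 18)
  26÷5 = 5 each, +1 to first 1
Round 3: Ashgrove=17 Briarlake=12 Cedarfen=18 Fernhollow=24 Hollowpine=30 → close Hollowpine (overflow 18)
  30÷4 = 7 each, +1 to first 2
Round 4: Ashgrove=25 Briarlake=20 Cedarfen=25 Fernhollow=31 → close Fernhollow (overflow 19)
  31÷3 = 10 each, +1 to first 1
Round 5: Ashgrove=36 Briarlake=30 Cedarfen=35 → close Briarlake (overflow 25)
  30÷2 = 15 each, +1 to first 0
Round 6: Ashgrove=51 Cedarfen=50 → close Ashgrove (overflow 37)
  51÷1 = 51 each, +1 to first 0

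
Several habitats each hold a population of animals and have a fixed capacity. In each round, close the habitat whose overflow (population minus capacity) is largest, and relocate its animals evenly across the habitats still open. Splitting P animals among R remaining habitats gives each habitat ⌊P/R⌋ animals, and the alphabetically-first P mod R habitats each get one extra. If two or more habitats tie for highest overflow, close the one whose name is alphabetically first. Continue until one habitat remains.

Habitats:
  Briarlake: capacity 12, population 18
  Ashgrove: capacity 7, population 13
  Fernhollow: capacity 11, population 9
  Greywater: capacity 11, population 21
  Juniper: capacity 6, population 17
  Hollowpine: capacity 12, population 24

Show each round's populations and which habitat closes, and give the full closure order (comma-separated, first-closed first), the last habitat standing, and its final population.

Closure order: Hollowpine, Greywater, Juniper, Ashgrove, Briarlake
Last habitat: Fernhollow with 102 animals

Round 1: Ashgrove=13 Briarlake=18 Fernhollow=9 Greywater=21 Hollowpine=24 Juniper=17 → close Hollowpine (overflow 12)
  24÷5 = 4 each, +1 to first 4
Round 2: Ashgrove=18 Briarlake=23 Fernhollow=14 Greywater=26 Juniper=21 → close Greywater (overflow 15)
  26÷4 = 6 each, +1 to first 2
Round 3: Ashgrove=25 Briarlake=30 Fernhollow=20 Juniper=27 → close Juniper (overflow 21)
  27÷3 = 9 each, +1 to first 0
Round 4: Ashgrove=34 Briarlake=39 Fernhollow=29 → close Ashgrove (overflow 27)
  34÷2 = 17 each, +1 to first 0
Round 5: Briarlake=56 Fernhollow=46 → close Briarlake (overflow 44)
  56÷1 = 56 each, +1 to first 0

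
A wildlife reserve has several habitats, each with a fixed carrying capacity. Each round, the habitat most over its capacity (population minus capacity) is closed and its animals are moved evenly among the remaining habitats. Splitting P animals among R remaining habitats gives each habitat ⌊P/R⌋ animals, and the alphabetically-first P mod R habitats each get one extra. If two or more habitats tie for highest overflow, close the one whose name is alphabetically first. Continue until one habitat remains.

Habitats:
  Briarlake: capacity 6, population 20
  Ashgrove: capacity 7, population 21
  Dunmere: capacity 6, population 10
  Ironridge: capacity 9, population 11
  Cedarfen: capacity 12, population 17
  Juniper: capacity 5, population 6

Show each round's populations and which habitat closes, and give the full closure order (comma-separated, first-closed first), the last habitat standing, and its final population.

Round 1: Ashgrove=21 Briarlake=20 Cedarfen=17 Dunmere=10 Ironridge=11 Juniper=6 → close Ashgrove (overflow 14)
  21÷5 = 4 each, +1 to first 1
Round 2: Briarlake=25 Cedarfen=21 Dunmere=14 Ironridge=15 Juniper=10 → close Briarlake (overflow 19)
  25÷4 = 6 each, +1 to first 1
Round 3: Cedarfen=28 Dunmere=20 Ironridge=21 Juniper=16 → close Cedarfen (overflow 16)
  28÷3 = 9 each, +1 to first 1
Round 4: Dunmere=30 Ironridge=30 Juniper=25 → close Dunmere (overflow 24)
  30÷2 = 15 each, +1 to first 0
Round 5: Ironridge=45 Juniper=40 → close Ironridge (overflow 36)
  45÷1 = 45 each, +1 to first 0

Closure order: Ashgrove, Briarlake, Cedarfen, Dunmere, Ironridge
Last habitat: Juniper with 85 animals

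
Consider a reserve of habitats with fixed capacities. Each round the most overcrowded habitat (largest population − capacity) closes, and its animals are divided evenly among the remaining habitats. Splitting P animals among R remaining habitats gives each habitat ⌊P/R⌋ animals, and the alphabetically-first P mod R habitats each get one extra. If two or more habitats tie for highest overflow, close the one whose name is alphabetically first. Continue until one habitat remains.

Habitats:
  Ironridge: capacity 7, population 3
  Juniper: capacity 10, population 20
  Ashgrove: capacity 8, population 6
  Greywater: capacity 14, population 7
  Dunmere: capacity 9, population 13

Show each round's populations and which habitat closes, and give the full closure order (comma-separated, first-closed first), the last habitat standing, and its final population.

Closure order: Juniper, Dunmere, Ashgrove, Ironridge
Last habitat: Greywater with 49 animals

Round 1: Ashgrove=6 Dunmere=13 Greywater=7 Ironridge=3 Juniper=20 → close Juniper (overflow 10)
  20÷4 = 5 each, +1 to first 0
Round 2: Ashgrove=11 Dunmere=18 Greywater=12 Ironridge=8 → close Dunmere (overflow 9)
  18÷3 = 6 each, +1 to first 0
Round 3: Ashgrove=17 Greywater=18 Ironridge=14 → close Ashgrove (overflow 9)
  17÷2 = 8 each, +1 to first 1
Round 4: Greywater=27 Ironridge=22 → close Ironridge (overflow 15)
  22÷1 = 22 each, +1 to first 0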